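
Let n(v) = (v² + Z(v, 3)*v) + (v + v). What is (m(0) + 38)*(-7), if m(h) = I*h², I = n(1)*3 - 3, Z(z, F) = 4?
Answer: -266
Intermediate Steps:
n(v) = v² + 6*v (n(v) = (v² + 4*v) + (v + v) = (v² + 4*v) + 2*v = v² + 6*v)
I = 18 (I = (1*(6 + 1))*3 - 3 = (1*7)*3 - 3 = 7*3 - 3 = 21 - 3 = 18)
m(h) = 18*h²
(m(0) + 38)*(-7) = (18*0² + 38)*(-7) = (18*0 + 38)*(-7) = (0 + 38)*(-7) = 38*(-7) = -266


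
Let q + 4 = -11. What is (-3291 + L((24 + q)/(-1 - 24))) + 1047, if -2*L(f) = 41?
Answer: -4529/2 ≈ -2264.5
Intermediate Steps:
q = -15 (q = -4 - 11 = -15)
L(f) = -41/2 (L(f) = -1/2*41 = -41/2)
(-3291 + L((24 + q)/(-1 - 24))) + 1047 = (-3291 - 41/2) + 1047 = -6623/2 + 1047 = -4529/2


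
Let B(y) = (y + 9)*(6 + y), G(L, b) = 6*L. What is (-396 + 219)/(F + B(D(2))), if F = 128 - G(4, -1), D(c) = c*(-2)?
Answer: -59/38 ≈ -1.5526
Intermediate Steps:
D(c) = -2*c
F = 104 (F = 128 - 6*4 = 128 - 1*24 = 128 - 24 = 104)
B(y) = (6 + y)*(9 + y) (B(y) = (9 + y)*(6 + y) = (6 + y)*(9 + y))
(-396 + 219)/(F + B(D(2))) = (-396 + 219)/(104 + (54 + (-2*2)² + 15*(-2*2))) = -177/(104 + (54 + (-4)² + 15*(-4))) = -177/(104 + (54 + 16 - 60)) = -177/(104 + 10) = -177/114 = (1/114)*(-177) = -59/38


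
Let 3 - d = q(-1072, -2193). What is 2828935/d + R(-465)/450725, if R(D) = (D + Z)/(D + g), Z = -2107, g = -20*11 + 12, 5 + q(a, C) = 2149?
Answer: -858123267353223/649446497425 ≈ -1321.3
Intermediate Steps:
q(a, C) = 2144 (q(a, C) = -5 + 2149 = 2144)
g = -208 (g = -220 + 12 = -208)
d = -2141 (d = 3 - 1*2144 = 3 - 2144 = -2141)
R(D) = (-2107 + D)/(-208 + D) (R(D) = (D - 2107)/(D - 208) = (-2107 + D)/(-208 + D))
2828935/d + R(-465)/450725 = 2828935/(-2141) + ((-2107 - 465)/(-208 - 465))/450725 = 2828935*(-1/2141) + (-2572/(-673))*(1/450725) = -2828935/2141 - 1/673*(-2572)*(1/450725) = -2828935/2141 + (2572/673)*(1/450725) = -2828935/2141 + 2572/303337925 = -858123267353223/649446497425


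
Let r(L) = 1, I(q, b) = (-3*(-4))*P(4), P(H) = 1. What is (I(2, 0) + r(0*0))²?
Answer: 169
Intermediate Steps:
I(q, b) = 12 (I(q, b) = -3*(-4)*1 = 12*1 = 12)
(I(2, 0) + r(0*0))² = (12 + 1)² = 13² = 169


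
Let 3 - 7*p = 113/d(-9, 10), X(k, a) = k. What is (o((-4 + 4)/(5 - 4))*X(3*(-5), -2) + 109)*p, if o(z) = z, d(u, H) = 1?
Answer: -11990/7 ≈ -1712.9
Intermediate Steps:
p = -110/7 (p = 3/7 - 113/(7*1) = 3/7 - 113/7 = -110/7 ≈ -15.714)
(o((-4 + 4)/(5 - 4))*X(3*(-5), -2) + 109)*p = (((-4 + 4)/(5 - 4))*(3*(-5)) + 109)*(-110/7) = ((0/1)*(-15) + 109)*(-110/7) = ((0*1)*(-15) + 109)*(-110/7) = (0*(-15) + 109)*(-110/7) = (0 + 109)*(-110/7) = 109*(-110/7) = -11990/7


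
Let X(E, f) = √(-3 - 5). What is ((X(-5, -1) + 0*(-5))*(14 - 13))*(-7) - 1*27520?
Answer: -27520 - 14*I*√2 ≈ -27520.0 - 19.799*I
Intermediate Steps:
X(E, f) = 2*I*√2 (X(E, f) = √(-8) = 2*I*√2)
((X(-5, -1) + 0*(-5))*(14 - 13))*(-7) - 1*27520 = ((2*I*√2 + 0*(-5))*(14 - 13))*(-7) - 1*27520 = ((2*I*√2 + 0)*1)*(-7) - 27520 = ((2*I*√2)*1)*(-7) - 27520 = (2*I*√2)*(-7) - 27520 = -14*I*√2 - 27520 = -27520 - 14*I*√2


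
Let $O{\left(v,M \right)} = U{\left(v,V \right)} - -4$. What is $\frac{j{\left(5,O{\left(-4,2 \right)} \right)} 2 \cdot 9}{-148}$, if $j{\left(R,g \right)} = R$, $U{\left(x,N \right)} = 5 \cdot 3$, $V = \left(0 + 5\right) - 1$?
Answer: $- \frac{45}{74} \approx -0.60811$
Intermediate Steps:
$V = 4$ ($V = 5 - 1 = 4$)
$U{\left(x,N \right)} = 15$
$O{\left(v,M \right)} = 19$ ($O{\left(v,M \right)} = 15 - -4 = 15 + 4 = 19$)
$\frac{j{\left(5,O{\left(-4,2 \right)} \right)} 2 \cdot 9}{-148} = \frac{5 \cdot 2 \cdot 9}{-148} = 10 \cdot 9 \left(- \frac{1}{148}\right) = 90 \left(- \frac{1}{148}\right) = - \frac{45}{74}$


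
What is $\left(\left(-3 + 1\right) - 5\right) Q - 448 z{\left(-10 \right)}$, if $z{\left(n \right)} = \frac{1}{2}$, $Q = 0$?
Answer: $-224$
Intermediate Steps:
$z{\left(n \right)} = \frac{1}{2}$
$\left(\left(-3 + 1\right) - 5\right) Q - 448 z{\left(-10 \right)} = \left(\left(-3 + 1\right) - 5\right) 0 - 224 = \left(-2 - 5\right) 0 - 224 = \left(-7\right) 0 - 224 = 0 - 224 = -224$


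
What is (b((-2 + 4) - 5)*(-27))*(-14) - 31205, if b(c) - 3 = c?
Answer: -31205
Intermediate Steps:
b(c) = 3 + c
(b((-2 + 4) - 5)*(-27))*(-14) - 31205 = ((3 + ((-2 + 4) - 5))*(-27))*(-14) - 31205 = ((3 + (2 - 5))*(-27))*(-14) - 31205 = ((3 - 3)*(-27))*(-14) - 31205 = (0*(-27))*(-14) - 31205 = 0*(-14) - 31205 = 0 - 31205 = -31205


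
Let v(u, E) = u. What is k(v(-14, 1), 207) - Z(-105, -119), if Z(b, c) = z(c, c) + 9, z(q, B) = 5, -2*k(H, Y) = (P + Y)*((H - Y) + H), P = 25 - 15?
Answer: 50967/2 ≈ 25484.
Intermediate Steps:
P = 10
k(H, Y) = -(10 + Y)*(-Y + 2*H)/2 (k(H, Y) = -(10 + Y)*((H - Y) + H)/2 = -(10 + Y)*(-Y + 2*H)/2)
Z(b, c) = 14 (Z(b, c) = 5 + 9 = 14)
k(v(-14, 1), 207) - Z(-105, -119) = ((½)*207² - 10*(-14) + 5*207 - 1*(-14)*207) - 1*14 = ((½)*42849 + 140 + 1035 + 2898) - 14 = (42849/2 + 140 + 1035 + 2898) - 14 = 50995/2 - 14 = 50967/2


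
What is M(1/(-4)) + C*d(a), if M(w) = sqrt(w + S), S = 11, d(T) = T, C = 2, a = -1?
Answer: -2 + sqrt(43)/2 ≈ 1.2787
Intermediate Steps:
M(w) = sqrt(11 + w) (M(w) = sqrt(w + 11) = sqrt(11 + w))
M(1/(-4)) + C*d(a) = sqrt(11 + 1/(-4)) + 2*(-1) = sqrt(11 - 1/4) - 2 = sqrt(43/4) - 2 = sqrt(43)/2 - 2 = -2 + sqrt(43)/2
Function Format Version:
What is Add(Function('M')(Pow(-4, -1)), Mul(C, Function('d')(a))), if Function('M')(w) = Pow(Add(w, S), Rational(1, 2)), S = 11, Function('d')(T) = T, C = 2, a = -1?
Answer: Add(-2, Mul(Rational(1, 2), Pow(43, Rational(1, 2)))) ≈ 1.2787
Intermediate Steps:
Function('M')(w) = Pow(Add(11, w), Rational(1, 2)) (Function('M')(w) = Pow(Add(w, 11), Rational(1, 2)) = Pow(Add(11, w), Rational(1, 2)))
Add(Function('M')(Pow(-4, -1)), Mul(C, Function('d')(a))) = Add(Pow(Add(11, Pow(-4, -1)), Rational(1, 2)), Mul(2, -1)) = Add(Pow(Add(11, Rational(-1, 4)), Rational(1, 2)), -2) = Add(Pow(Rational(43, 4), Rational(1, 2)), -2) = Add(Mul(Rational(1, 2), Pow(43, Rational(1, 2))), -2) = Add(-2, Mul(Rational(1, 2), Pow(43, Rational(1, 2))))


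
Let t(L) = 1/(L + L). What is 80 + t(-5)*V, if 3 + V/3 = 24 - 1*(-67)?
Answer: 268/5 ≈ 53.600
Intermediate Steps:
V = 264 (V = -9 + 3*(24 - 1*(-67)) = -9 + 3*(24 + 67) = -9 + 3*91 = -9 + 273 = 264)
t(L) = 1/(2*L)
80 + t(-5)*V = 80 + ((½)/(-5))*264 = 80 + ((½)*(-⅕))*264 = 80 - ⅒*264 = 80 - 132/5 = 268/5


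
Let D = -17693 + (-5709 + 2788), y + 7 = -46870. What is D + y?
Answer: -67491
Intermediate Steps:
y = -46877 (y = -7 - 46870 = -46877)
D = -20614 (D = -17693 - 2921 = -20614)
D + y = -20614 - 46877 = -67491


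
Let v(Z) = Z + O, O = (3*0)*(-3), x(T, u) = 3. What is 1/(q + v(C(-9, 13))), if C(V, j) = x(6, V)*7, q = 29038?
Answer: 1/29059 ≈ 3.4413e-5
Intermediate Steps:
C(V, j) = 21 (C(V, j) = 3*7 = 21)
O = 0 (O = 0*(-3) = 0)
v(Z) = Z (v(Z) = Z + 0 = Z)
1/(q + v(C(-9, 13))) = 1/(29038 + 21) = 1/29059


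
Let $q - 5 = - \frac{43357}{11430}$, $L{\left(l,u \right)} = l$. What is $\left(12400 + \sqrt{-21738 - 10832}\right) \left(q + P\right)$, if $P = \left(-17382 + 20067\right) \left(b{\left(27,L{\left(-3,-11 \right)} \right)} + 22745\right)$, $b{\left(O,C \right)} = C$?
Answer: $\frac{865447782267320}{1143} + \frac{697941759893 i \sqrt{32570}}{11430} \approx 7.5717 \cdot 10^{11} + 1.102 \cdot 10^{10} i$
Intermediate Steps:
$q = \frac{13793}{11430}$ ($q = 5 - \frac{43357}{11430} = \frac{13793}{11430} \approx 1.2067$)
$P = 61062270$ ($P = \left(-17382 + 20067\right) \left(-3 + 22745\right) = 2685 \cdot 22742 = 61062270$)
$\left(12400 + \sqrt{-21738 - 10832}\right) \left(q + P\right) = \left(12400 + \sqrt{-21738 - 10832}\right) \left(\frac{13793}{11430} + 61062270\right) = \left(12400 + \sqrt{-32570}\right) \frac{697941759893}{11430} = \left(12400 + i \sqrt{32570}\right) \frac{697941759893}{11430} = \frac{865447782267320}{1143} + \frac{697941759893 i \sqrt{32570}}{11430}$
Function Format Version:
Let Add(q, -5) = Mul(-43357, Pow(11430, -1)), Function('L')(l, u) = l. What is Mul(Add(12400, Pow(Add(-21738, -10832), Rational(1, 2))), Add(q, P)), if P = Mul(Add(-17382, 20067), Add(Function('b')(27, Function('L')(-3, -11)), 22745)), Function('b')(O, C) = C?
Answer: Add(Rational(865447782267320, 1143), Mul(Rational(697941759893, 11430), I, Pow(32570, Rational(1, 2)))) ≈ Add(7.5717e+11, Mul(1.1020e+10, I))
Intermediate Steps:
q = Rational(13793, 11430) (q = Add(5, Mul(-43357, Pow(11430, -1))) = Add(5, Mul(-43357, Rational(1, 11430))) = Add(5, Rational(-43357, 11430)) = Rational(13793, 11430) ≈ 1.2067)
P = 61062270 (P = Mul(Add(-17382, 20067), Add(-3, 22745)) = Mul(2685, 22742) = 61062270)
Mul(Add(12400, Pow(Add(-21738, -10832), Rational(1, 2))), Add(q, P)) = Mul(Add(12400, Pow(Add(-21738, -10832), Rational(1, 2))), Add(Rational(13793, 11430), 61062270)) = Mul(Add(12400, Pow(-32570, Rational(1, 2))), Rational(697941759893, 11430)) = Mul(Add(12400, Mul(I, Pow(32570, Rational(1, 2)))), Rational(697941759893, 11430)) = Add(Rational(865447782267320, 1143), Mul(Rational(697941759893, 11430), I, Pow(32570, Rational(1, 2))))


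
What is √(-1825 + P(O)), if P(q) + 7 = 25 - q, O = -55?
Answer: 2*I*√438 ≈ 41.857*I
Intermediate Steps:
P(q) = 18 - q (P(q) = -7 + (25 - q) = 18 - q)
√(-1825 + P(O)) = √(-1825 + (18 - 1*(-55))) = √(-1825 + (18 + 55)) = √(-1825 + 73) = √(-1752) = 2*I*√438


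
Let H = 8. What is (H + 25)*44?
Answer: 1452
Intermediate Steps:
(H + 25)*44 = (8 + 25)*44 = 33*44 = 1452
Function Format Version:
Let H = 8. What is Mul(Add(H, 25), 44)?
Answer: 1452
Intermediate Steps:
Mul(Add(H, 25), 44) = Mul(Add(8, 25), 44) = Mul(33, 44) = 1452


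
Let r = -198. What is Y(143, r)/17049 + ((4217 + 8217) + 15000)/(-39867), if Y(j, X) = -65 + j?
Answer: -154870880/226564161 ≈ -0.68356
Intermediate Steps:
Y(143, r)/17049 + ((4217 + 8217) + 15000)/(-39867) = (-65 + 143)/17049 + ((4217 + 8217) + 15000)/(-39867) = 78*(1/17049) + (12434 + 15000)*(-1/39867) = 26/5683 + 27434*(-1/39867) = 26/5683 - 27434/39867 = -154870880/226564161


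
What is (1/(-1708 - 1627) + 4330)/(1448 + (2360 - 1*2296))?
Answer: 14440549/5042520 ≈ 2.8638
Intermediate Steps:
(1/(-1708 - 1627) + 4330)/(1448 + (2360 - 1*2296)) = (1/(-3335) + 4330)/(1448 + (2360 - 2296)) = (-1/3335 + 4330)/(1448 + 64) = (14440549/3335)/1512 = (14440549/3335)*(1/1512) = 14440549/5042520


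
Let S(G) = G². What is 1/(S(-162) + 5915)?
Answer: 1/32159 ≈ 3.1095e-5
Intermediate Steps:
1/(S(-162) + 5915) = 1/((-162)² + 5915) = 1/(26244 + 5915) = 1/32159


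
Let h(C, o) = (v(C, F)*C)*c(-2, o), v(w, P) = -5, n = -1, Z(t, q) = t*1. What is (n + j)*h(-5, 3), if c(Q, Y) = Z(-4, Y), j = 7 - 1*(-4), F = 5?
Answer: -1000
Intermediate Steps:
Z(t, q) = t
j = 11 (j = 7 + 4 = 11)
c(Q, Y) = -4
h(C, o) = 20*C (h(C, o) = -5*C*(-4) = 20*C)
(n + j)*h(-5, 3) = (-1 + 11)*(20*(-5)) = 10*(-100) = -1000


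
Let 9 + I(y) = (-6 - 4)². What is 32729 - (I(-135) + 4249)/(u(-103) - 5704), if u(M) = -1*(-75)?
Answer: 184235881/5629 ≈ 32730.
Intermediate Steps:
u(M) = 75
I(y) = 91 (I(y) = -9 + (-6 - 4)² = -9 + (-10)² = -9 + 100 = 91)
32729 - (I(-135) + 4249)/(u(-103) - 5704) = 32729 - (91 + 4249)/(75 - 5704) = 32729 - 4340/(-5629) = 32729 - 4340*(-1)/5629 = 32729 - 1*(-4340/5629) = 32729 + 4340/5629 = 184235881/5629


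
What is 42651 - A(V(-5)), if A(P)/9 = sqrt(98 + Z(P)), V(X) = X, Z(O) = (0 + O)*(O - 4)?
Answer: 42651 - 9*sqrt(143) ≈ 42543.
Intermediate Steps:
Z(O) = O*(-4 + O)
A(P) = 9*sqrt(98 + P*(-4 + P))
42651 - A(V(-5)) = 42651 - 9*sqrt(98 - 5*(-4 - 5)) = 42651 - 9*sqrt(98 - 5*(-9)) = 42651 - 9*sqrt(98 + 45) = 42651 - 9*sqrt(143)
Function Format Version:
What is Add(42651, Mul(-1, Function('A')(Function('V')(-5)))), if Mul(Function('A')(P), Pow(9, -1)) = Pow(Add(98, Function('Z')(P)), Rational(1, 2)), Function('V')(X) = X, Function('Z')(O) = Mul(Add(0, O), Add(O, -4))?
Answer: Add(42651, Mul(-9, Pow(143, Rational(1, 2)))) ≈ 42543.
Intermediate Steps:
Function('Z')(O) = Mul(O, Add(-4, O))
Function('A')(P) = Mul(9, Pow(Add(98, Mul(P, Add(-4, P))), Rational(1, 2)))
Add(42651, Mul(-1, Function('A')(Function('V')(-5)))) = Add(42651, Mul(-1, Mul(9, Pow(Add(98, Mul(-5, Add(-4, -5))), Rational(1, 2))))) = Add(42651, Mul(-1, Mul(9, Pow(Add(98, Mul(-5, -9)), Rational(1, 2))))) = Add(42651, Mul(-1, Mul(9, Pow(Add(98, 45), Rational(1, 2))))) = Add(42651, Mul(-1, Mul(9, Pow(143, Rational(1, 2))))) = Add(42651, Mul(-9, Pow(143, Rational(1, 2))))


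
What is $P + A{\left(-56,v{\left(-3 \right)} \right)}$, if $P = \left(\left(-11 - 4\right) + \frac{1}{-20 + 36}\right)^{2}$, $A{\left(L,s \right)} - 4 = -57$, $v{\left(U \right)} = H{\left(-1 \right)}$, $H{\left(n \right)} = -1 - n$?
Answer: $\frac{43553}{256} \approx 170.13$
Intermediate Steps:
$v{\left(U \right)} = 0$ ($v{\left(U \right)} = -1 - -1 = -1 + 1 = 0$)
$A{\left(L,s \right)} = -53$ ($A{\left(L,s \right)} = 4 - 57 = -53$)
$P = \frac{57121}{256}$ ($P = \left(\left(-11 - 4\right) + \frac{1}{16}\right)^{2} = \left(-15 + \frac{1}{16}\right)^{2} = \left(- \frac{239}{16}\right)^{2} = \frac{57121}{256} \approx 223.13$)
$P + A{\left(-56,v{\left(-3 \right)} \right)} = \frac{57121}{256} - 53 = \frac{43553}{256}$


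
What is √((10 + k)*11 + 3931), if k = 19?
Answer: 5*√170 ≈ 65.192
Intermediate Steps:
√((10 + k)*11 + 3931) = √((10 + 19)*11 + 3931) = √(29*11 + 3931) = √(319 + 3931) = √4250 = 5*√170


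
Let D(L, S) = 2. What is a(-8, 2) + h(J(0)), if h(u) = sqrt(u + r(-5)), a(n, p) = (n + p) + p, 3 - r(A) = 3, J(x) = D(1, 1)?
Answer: -4 + sqrt(2) ≈ -2.5858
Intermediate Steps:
J(x) = 2
r(A) = 0 (r(A) = 3 - 1*3 = 3 - 3 = 0)
a(n, p) = n + 2*p
h(u) = sqrt(u) (h(u) = sqrt(u + 0) = sqrt(u))
a(-8, 2) + h(J(0)) = (-8 + 2*2) + sqrt(2) = (-8 + 4) + sqrt(2) = -4 + sqrt(2)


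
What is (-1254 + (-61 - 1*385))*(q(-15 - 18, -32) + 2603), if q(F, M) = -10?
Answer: -4408100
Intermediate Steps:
(-1254 + (-61 - 1*385))*(q(-15 - 18, -32) + 2603) = (-1254 + (-61 - 1*385))*(-10 + 2603) = (-1254 + (-61 - 385))*2593 = (-1254 - 446)*2593 = -1700*2593 = -4408100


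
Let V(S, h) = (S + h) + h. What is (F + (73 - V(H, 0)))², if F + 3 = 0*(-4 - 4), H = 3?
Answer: 4489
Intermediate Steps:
V(S, h) = S + 2*h
F = -3 (F = -3 + 0*(-4 - 4) = -3 + 0*(-8) = -3 + 0 = -3)
(F + (73 - V(H, 0)))² = (-3 + (73 - (3 + 2*0)))² = (-3 + (73 - (3 + 0)))² = (-3 + (73 - 1*3))² = (-3 + (73 - 3))² = (-3 + 70)² = 67² = 4489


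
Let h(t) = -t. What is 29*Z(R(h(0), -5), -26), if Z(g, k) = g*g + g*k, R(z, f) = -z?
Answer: 0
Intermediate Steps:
Z(g, k) = g² + g*k
29*Z(R(h(0), -5), -26) = 29*((-(-1)*0)*(-(-1)*0 - 26)) = 29*((-1*0)*(-1*0 - 26)) = 29*(0*(0 - 26)) = 29*(0*(-26)) = 29*0 = 0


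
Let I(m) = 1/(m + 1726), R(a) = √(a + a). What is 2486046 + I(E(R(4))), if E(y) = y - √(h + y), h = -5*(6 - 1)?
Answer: (4290915397 - 2486046*√(-25 + 2*√2) + 4972092*√2)/(1726 + 2*√2 - I*√(25 - 2*√2)) ≈ 2.4860e+6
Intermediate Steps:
h = -25 (h = -5*5 = -25)
R(a) = √2*√a (R(a) = √(2*a) = √2*√a)
E(y) = y - √(-25 + y)
I(m) = 1/(1726 + m)
2486046 + I(E(R(4))) = 2486046 + 1/(1726 + (√2*√4 - √(-25 + √2*√4))) = 2486046 + 1/(1726 + (√2*2 - √(-25 + √2*2))) = 2486046 + 1/(1726 + (2*√2 - √(-25 + 2*√2))) = 2486046 + 1/(1726 + (-√(-25 + 2*√2) + 2*√2)) = 2486046 + 1/(1726 - √(-25 + 2*√2) + 2*√2)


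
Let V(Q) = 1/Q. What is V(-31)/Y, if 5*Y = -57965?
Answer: 1/359383 ≈ 2.7825e-6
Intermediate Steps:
Y = -11593 (Y = (1/5)*(-57965) = -11593)
V(-31)/Y = 1/(-31*(-11593)) = -1/31*(-1/11593) = 1/359383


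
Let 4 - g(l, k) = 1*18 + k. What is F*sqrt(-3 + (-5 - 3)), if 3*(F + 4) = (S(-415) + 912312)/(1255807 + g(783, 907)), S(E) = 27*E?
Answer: -4719175*I*sqrt(11)/1254886 ≈ -12.473*I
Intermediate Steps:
g(l, k) = -14 - k (g(l, k) = 4 - (1*18 + k) = 4 - (18 + k) = 4 + (-18 - k) = -14 - k)
F = -4719175/1254886 (F = -4 + ((27*(-415) + 912312)/(1255807 + (-14 - 1*907)))/3 = -4 + ((-11205 + 912312)/(1255807 + (-14 - 907)))/3 = -4 + (901107/(1255807 - 921))/3 = -4 + (901107/1254886)/3 = -4 + (901107*(1/1254886))/3 = -4 + (1/3)*(901107/1254886) = -4 + 300369/1254886 = -4719175/1254886 ≈ -3.7606)
F*sqrt(-3 + (-5 - 3)) = -4719175*sqrt(-3 + (-5 - 3))/1254886 = -4719175*sqrt(-3 - 8)/1254886 = -4719175*I*sqrt(11)/1254886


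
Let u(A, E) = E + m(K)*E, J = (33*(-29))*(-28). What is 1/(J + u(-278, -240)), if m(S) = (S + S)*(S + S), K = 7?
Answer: -1/20484 ≈ -4.8819e-5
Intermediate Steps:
m(S) = 4*S² (m(S) = (2*S)*(2*S) = 4*S²)
J = 26796 (J = -957*(-28) = 26796)
u(A, E) = 197*E (u(A, E) = E + (4*7²)*E = E + (4*49)*E = E + 196*E = 197*E)
1/(J + u(-278, -240)) = 1/(26796 + 197*(-240)) = 1/(26796 - 47280) = 1/(-20484) = -1/20484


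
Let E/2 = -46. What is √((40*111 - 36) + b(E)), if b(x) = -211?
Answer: √4193 ≈ 64.753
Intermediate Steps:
E = -92 (E = 2*(-46) = -92)
√((40*111 - 36) + b(E)) = √((40*111 - 36) - 211) = √((4440 - 36) - 211) = √(4404 - 211) = √4193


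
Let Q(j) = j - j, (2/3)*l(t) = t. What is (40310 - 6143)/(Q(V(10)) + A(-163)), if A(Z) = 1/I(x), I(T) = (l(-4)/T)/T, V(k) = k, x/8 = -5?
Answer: -102501/800 ≈ -128.13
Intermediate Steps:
x = -40 (x = 8*(-5) = -40)
l(t) = 3*t/2
Q(j) = 0
I(T) = -6/T² (I(T) = (((3/2)*(-4))/T)/T = (-6/T)/T = -6/T²)
A(Z) = -800/3 (A(Z) = 1/(-6/(-40)²) = 1/(-6*1/1600) = 1/(-3/800) = -800/3)
(40310 - 6143)/(Q(V(10)) + A(-163)) = (40310 - 6143)/(0 - 800/3) = 34167/(-800/3) = 34167*(-3/800) = -102501/800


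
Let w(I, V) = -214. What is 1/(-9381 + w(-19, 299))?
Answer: -1/9595 ≈ -0.00010422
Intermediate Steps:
1/(-9381 + w(-19, 299)) = 1/(-9381 - 214) = 1/(-9595) = -1/9595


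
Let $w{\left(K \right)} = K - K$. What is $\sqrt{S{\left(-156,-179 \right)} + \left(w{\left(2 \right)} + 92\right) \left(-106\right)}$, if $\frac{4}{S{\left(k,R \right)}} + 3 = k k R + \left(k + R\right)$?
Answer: $\frac{4033 i \sqrt{16833034}}{167557} \approx 98.752 i$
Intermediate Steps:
$S{\left(k,R \right)} = \frac{4}{-3 + R + k + R k^{2}}$ ($S{\left(k,R \right)} = \frac{4}{-3 + \left(k k R + \left(k + R\right)\right)} = \frac{4}{-3 + \left(k^{2} R + \left(R + k\right)\right)} = \frac{4}{-3 + \left(R k^{2} + \left(R + k\right)\right)} = \frac{4}{-3 + \left(R + k + R k^{2}\right)} = \frac{4}{-3 + R + k + R k^{2}}$)
$w{\left(K \right)} = 0$
$\sqrt{S{\left(-156,-179 \right)} + \left(w{\left(2 \right)} + 92\right) \left(-106\right)} = \sqrt{\frac{4}{-3 - 179 - 156 - 179 \left(-156\right)^{2}} + \left(0 + 92\right) \left(-106\right)} = \sqrt{\frac{4}{-3 - 179 - 156 - 4356144} + 92 \left(-106\right)} = \sqrt{\frac{4}{-3 - 179 - 156 - 4356144} - 9752} = \sqrt{\frac{4}{-4356482} - 9752} = \sqrt{4 \left(- \frac{1}{4356482}\right) - 9752} = \sqrt{- \frac{2}{2178241} - 9752} = \sqrt{- \frac{21242206234}{2178241}} = \frac{4033 i \sqrt{16833034}}{167557}$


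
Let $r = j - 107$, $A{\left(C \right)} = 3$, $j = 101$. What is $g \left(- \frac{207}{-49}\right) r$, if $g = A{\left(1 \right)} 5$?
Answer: $- \frac{18630}{49} \approx -380.2$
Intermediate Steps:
$g = 15$ ($g = 3 \cdot 5 = 15$)
$r = -6$ ($r = 101 - 107 = -6$)
$g \left(- \frac{207}{-49}\right) r = 15 \left(- \frac{207}{-49}\right) \left(-6\right) = 15 \left(\left(-207\right) \left(- \frac{1}{49}\right)\right) \left(-6\right) = 15 \cdot \frac{207}{49} \left(-6\right) = \frac{3105}{49} \left(-6\right) = - \frac{18630}{49}$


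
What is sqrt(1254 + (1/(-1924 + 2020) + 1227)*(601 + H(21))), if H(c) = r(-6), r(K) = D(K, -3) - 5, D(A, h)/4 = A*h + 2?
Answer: sqrt(119622678)/12 ≈ 911.43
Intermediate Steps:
D(A, h) = 8 + 4*A*h (D(A, h) = 4*(A*h + 2) = 4*(2 + A*h) = 8 + 4*A*h)
r(K) = 3 - 12*K (r(K) = (8 + 4*K*(-3)) - 5 = (8 - 12*K) - 5 = 3 - 12*K)
H(c) = 75 (H(c) = 3 - 12*(-6) = 3 + 72 = 75)
sqrt(1254 + (1/(-1924 + 2020) + 1227)*(601 + H(21))) = sqrt(1254 + (1/(-1924 + 2020) + 1227)*(601 + 75)) = sqrt(1254 + (1/96 + 1227)*676) = sqrt(1254 + (117793/96)*676) = sqrt(1254 + 19907017/24) = sqrt(19937113/24) = sqrt(119622678)/12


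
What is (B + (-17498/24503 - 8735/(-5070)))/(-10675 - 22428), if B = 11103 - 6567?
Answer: -112726710281/822478528326 ≈ -0.13706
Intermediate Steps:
B = 4536
(B + (-17498/24503 - 8735/(-5070)))/(-10675 - 22428) = (4536 + (-17498/24503 - 8735/(-5070)))/(-10675 - 22428) = (4536 + (-17498*1/24503 - 8735*(-1/5070)))/(-33103) = (4536 + (-17498/24503 + 1747/1014))*(-1/33103) = (4536 + 25063769/24846042)*(-1/33103) = (112726710281/24846042)*(-1/33103) = -112726710281/822478528326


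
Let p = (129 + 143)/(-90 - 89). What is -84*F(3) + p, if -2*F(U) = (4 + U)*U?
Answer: 157606/179 ≈ 880.48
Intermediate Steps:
p = -272/179 (p = 272/(-179) = 272*(-1/179) = -272/179 ≈ -1.5196)
F(U) = -U*(4 + U)/2 (F(U) = -(4 + U)*U/2 = -U*(4 + U)/2)
-84*F(3) + p = -(-42)*3*(4 + 3) - 272/179 = -(-42)*3*7 - 272/179 = -84*(-21/2) - 272/179 = 882 - 272/179 = 157606/179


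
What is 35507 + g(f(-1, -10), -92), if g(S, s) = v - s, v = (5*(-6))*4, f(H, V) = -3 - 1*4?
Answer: 35479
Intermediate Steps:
f(H, V) = -7 (f(H, V) = -3 - 4 = -7)
v = -120 (v = -30*4 = -120)
g(S, s) = -120 - s
35507 + g(f(-1, -10), -92) = 35507 + (-120 - 1*(-92)) = 35507 + (-120 + 92) = 35507 - 28 = 35479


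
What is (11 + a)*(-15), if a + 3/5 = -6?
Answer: -66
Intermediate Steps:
a = -33/5 (a = -3/5 - 6 = -33/5 ≈ -6.6000)
(11 + a)*(-15) = (11 - 33/5)*(-15) = (22/5)*(-15) = -66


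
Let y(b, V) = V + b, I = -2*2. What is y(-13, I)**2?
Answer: 289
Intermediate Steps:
I = -4
y(-13, I)**2 = (-4 - 13)**2 = (-17)**2 = 289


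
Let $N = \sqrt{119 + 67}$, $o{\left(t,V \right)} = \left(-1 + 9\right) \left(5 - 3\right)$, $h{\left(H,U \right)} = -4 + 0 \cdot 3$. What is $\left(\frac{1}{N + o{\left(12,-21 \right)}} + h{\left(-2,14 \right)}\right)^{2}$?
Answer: $\frac{34941}{2450} + \frac{132 \sqrt{186}}{1225} \approx 15.731$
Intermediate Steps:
$h{\left(H,U \right)} = -4$ ($h{\left(H,U \right)} = -4 + 0 = -4$)
$o{\left(t,V \right)} = 16$ ($o{\left(t,V \right)} = 8 \cdot 2 = 16$)
$N = \sqrt{186} \approx 13.638$
$\left(\frac{1}{N + o{\left(12,-21 \right)}} + h{\left(-2,14 \right)}\right)^{2} = \left(\frac{1}{\sqrt{186} + 16} - 4\right)^{2} = \left(\frac{1}{16 + \sqrt{186}} - 4\right)^{2} = \left(-4 + \frac{1}{16 + \sqrt{186}}\right)^{2}$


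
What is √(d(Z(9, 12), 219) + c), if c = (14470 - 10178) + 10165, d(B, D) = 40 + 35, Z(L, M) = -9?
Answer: 2*√3633 ≈ 120.55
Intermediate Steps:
d(B, D) = 75
c = 14457 (c = 4292 + 10165 = 14457)
√(d(Z(9, 12), 219) + c) = √(75 + 14457) = √14532 = 2*√3633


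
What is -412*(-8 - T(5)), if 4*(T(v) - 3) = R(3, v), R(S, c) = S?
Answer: 4841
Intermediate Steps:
T(v) = 15/4 (T(v) = 3 + (¼)*3 = 3 + ¾ = 15/4)
-412*(-8 - T(5)) = -412*(-8 - 1*15/4) = -412*(-8 - 15/4) = -412*(-47/4) = 4841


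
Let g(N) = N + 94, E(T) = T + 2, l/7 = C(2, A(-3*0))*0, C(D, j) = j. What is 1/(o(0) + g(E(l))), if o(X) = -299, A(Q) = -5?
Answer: -1/203 ≈ -0.0049261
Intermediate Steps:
l = 0 (l = 7*(-5*0) = 7*0 = 0)
E(T) = 2 + T
g(N) = 94 + N
1/(o(0) + g(E(l))) = 1/(-299 + (94 + (2 + 0))) = 1/(-299 + (94 + 2)) = 1/(-299 + 96) = 1/(-203) = -1/203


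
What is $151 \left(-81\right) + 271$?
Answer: $-11960$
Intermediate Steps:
$151 \left(-81\right) + 271 = -12231 + 271 = -11960$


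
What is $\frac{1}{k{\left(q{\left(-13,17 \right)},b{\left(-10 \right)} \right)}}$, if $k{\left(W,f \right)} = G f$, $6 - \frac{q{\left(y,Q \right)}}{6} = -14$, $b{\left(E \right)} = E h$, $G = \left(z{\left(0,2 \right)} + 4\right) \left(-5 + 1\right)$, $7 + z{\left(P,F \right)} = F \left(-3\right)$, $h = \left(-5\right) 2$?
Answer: $\frac{1}{3600} \approx 0.00027778$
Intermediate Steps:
$h = -10$
$z{\left(P,F \right)} = -7 - 3 F$ ($z{\left(P,F \right)} = -7 + F \left(-3\right) = -7 - 3 F$)
$G = 36$ ($G = \left(\left(-7 - 6\right) + 4\right) \left(-5 + 1\right) = \left(\left(-7 - 6\right) + 4\right) \left(-4\right) = \left(-13 + 4\right) \left(-4\right) = \left(-9\right) \left(-4\right) = 36$)
$b{\left(E \right)} = - 10 E$ ($b{\left(E \right)} = E \left(-10\right) = - 10 E$)
$q{\left(y,Q \right)} = 120$ ($q{\left(y,Q \right)} = 36 - -84 = 36 + 84 = 120$)
$k{\left(W,f \right)} = 36 f$
$\frac{1}{k{\left(q{\left(-13,17 \right)},b{\left(-10 \right)} \right)}} = \frac{1}{36 \left(\left(-10\right) \left(-10\right)\right)} = \frac{1}{36 \cdot 100} = \frac{1}{3600}$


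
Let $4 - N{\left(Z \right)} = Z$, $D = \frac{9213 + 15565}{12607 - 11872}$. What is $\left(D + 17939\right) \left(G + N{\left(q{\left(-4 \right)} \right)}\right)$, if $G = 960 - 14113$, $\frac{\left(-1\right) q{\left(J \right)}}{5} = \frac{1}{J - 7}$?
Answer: $- \frac{1910738995292}{8085} \approx -2.3633 \cdot 10^{8}$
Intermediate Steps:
$q{\left(J \right)} = - \frac{5}{-7 + J}$ ($q{\left(J \right)} = - \frac{5}{J - 7} = - \frac{5}{-7 + J}$)
$D = \frac{24778}{735} \approx 33.712$
$N{\left(Z \right)} = 4 - Z$
$G = -13153$ ($G = 960 - 14113 = -13153$)
$\left(D + 17939\right) \left(G + N{\left(q{\left(-4 \right)} \right)}\right) = \left(\frac{24778}{735} + 17939\right) \left(-13153 + \left(4 - - \frac{5}{-7 - 4}\right)\right) = \frac{13209943 \left(-13153 + \left(4 - - \frac{5}{-11}\right)\right)}{735} = \frac{13209943 \left(-13153 + \left(4 - \left(-5\right) \left(- \frac{1}{11}\right)\right)\right)}{735} = \frac{13209943 \left(-13153 + \left(4 - \frac{5}{11}\right)\right)}{735} = \frac{13209943 \left(-13153 + \frac{39}{11}\right)}{735} = \frac{13209943}{735} \left(- \frac{144644}{11}\right) = - \frac{1910738995292}{8085}$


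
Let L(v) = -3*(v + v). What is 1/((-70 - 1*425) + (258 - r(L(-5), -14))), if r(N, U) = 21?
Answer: -1/258 ≈ -0.0038760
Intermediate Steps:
L(v) = -6*v
1/((-70 - 1*425) + (258 - r(L(-5), -14))) = 1/((-70 - 1*425) + (258 - 1*21)) = 1/((-70 - 425) + (258 - 21)) = 1/(-495 + 237) = 1/(-258) = -1/258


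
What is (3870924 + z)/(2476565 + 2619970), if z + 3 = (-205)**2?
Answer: 3912946/5096535 ≈ 0.76777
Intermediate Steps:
z = 42022 (z = -3 + (-205)**2 = -3 + 42025 = 42022)
(3870924 + z)/(2476565 + 2619970) = (3870924 + 42022)/(2476565 + 2619970) = 3912946/5096535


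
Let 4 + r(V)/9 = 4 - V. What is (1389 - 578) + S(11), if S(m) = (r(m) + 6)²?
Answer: 9460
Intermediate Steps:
r(V) = -9*V (r(V) = -36 + 9*(4 - V) = -36 + (36 - 9*V) = -9*V)
S(m) = (6 - 9*m)² (S(m) = (-9*m + 6)² = (6 - 9*m)²)
(1389 - 578) + S(11) = (1389 - 578) + 9*(-2 + 3*11)² = 811 + 9*(-2 + 33)² = 811 + 9*31² = 811 + 9*961 = 811 + 8649 = 9460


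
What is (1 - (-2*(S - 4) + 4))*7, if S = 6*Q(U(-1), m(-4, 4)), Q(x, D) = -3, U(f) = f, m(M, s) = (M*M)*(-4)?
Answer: -329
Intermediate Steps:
m(M, s) = -4*M² (m(M, s) = M²*(-4) = -4*M²)
S = -18 (S = 6*(-3) = -18)
(1 - (-2*(S - 4) + 4))*7 = (1 - (-2*(-18 - 4) + 4))*7 = (1 - (-2*(-22) + 4))*7 = (1 - (44 + 4))*7 = (1 - 1*48)*7 = (1 - 48)*7 = -47*7 = -329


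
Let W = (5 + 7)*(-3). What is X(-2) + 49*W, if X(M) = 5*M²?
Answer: -1744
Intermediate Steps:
W = -36 (W = 12*(-3) = -36)
X(-2) + 49*W = 5*(-2)² + 49*(-36) = 5*4 - 1764 = 20 - 1764 = -1744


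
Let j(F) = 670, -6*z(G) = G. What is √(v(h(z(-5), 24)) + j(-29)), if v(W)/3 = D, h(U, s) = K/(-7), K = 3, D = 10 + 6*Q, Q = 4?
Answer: 2*√193 ≈ 27.785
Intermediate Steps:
z(G) = -G/6
D = 34 (D = 10 + 6*4 = 10 + 24 = 34)
h(U, s) = -3/7 (h(U, s) = 3/(-7) = 3*(-⅐) = -3/7)
v(W) = 102 (v(W) = 3*34 = 102)
√(v(h(z(-5), 24)) + j(-29)) = √(102 + 670) = √772 = 2*√193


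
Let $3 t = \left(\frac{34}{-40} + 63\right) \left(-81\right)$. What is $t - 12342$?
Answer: $- \frac{280401}{20} \approx -14020.0$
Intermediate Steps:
$t = - \frac{33561}{20}$ ($t = \frac{\left(\frac{34}{-40} + 63\right) \left(-81\right)}{3} = \frac{\left(34 \left(- \frac{1}{40}\right) + 63\right) \left(-81\right)}{3} = \frac{\left(- \frac{17}{20} + 63\right) \left(-81\right)}{3} = \frac{\frac{1243}{20} \left(-81\right)}{3} = \frac{1}{3} \left(- \frac{100683}{20}\right) = - \frac{33561}{20} \approx -1678.1$)
$t - 12342 = - \frac{33561}{20} - 12342 = - \frac{280401}{20}$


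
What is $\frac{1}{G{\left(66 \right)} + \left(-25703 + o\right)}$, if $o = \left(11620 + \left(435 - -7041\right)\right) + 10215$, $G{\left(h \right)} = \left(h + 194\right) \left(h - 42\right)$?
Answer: $\frac{1}{9848} \approx 0.00010154$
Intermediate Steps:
$G{\left(h \right)} = \left(-42 + h\right) \left(194 + h\right)$ ($G{\left(h \right)} = \left(194 + h\right) \left(-42 + h\right) = \left(-42 + h\right) \left(194 + h\right)$)
$o = 29311$ ($o = \left(11620 + \left(435 + 7041\right)\right) + 10215 = \left(11620 + 7476\right) + 10215 = 19096 + 10215 = 29311$)
$\frac{1}{G{\left(66 \right)} + \left(-25703 + o\right)} = \frac{1}{\left(-8148 + 66^{2} + 152 \cdot 66\right) + \left(-25703 + 29311\right)} = \frac{1}{\left(-8148 + 4356 + 10032\right) + 3608} = \frac{1}{6240 + 3608} = \frac{1}{9848}$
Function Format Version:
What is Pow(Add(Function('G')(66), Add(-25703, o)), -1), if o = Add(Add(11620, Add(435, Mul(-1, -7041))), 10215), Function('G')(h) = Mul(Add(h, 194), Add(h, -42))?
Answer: Rational(1, 9848) ≈ 0.00010154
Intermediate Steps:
Function('G')(h) = Mul(Add(-42, h), Add(194, h)) (Function('G')(h) = Mul(Add(194, h), Add(-42, h)) = Mul(Add(-42, h), Add(194, h)))
o = 29311 (o = Add(Add(11620, Add(435, 7041)), 10215) = Add(Add(11620, 7476), 10215) = Add(19096, 10215) = 29311)
Pow(Add(Function('G')(66), Add(-25703, o)), -1) = Pow(Add(Add(-8148, Pow(66, 2), Mul(152, 66)), Add(-25703, 29311)), -1) = Pow(Add(Add(-8148, 4356, 10032), 3608), -1) = Pow(Add(6240, 3608), -1) = Pow(9848, -1) = Rational(1, 9848)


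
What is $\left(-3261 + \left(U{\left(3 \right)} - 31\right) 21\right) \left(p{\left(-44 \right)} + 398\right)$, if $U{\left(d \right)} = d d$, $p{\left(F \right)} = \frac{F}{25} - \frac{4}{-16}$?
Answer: $- \frac{147613227}{100} \approx -1.4761 \cdot 10^{6}$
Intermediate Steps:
$p{\left(F \right)} = \frac{1}{4} + \frac{F}{25}$ ($p{\left(F \right)} = F \frac{1}{25} - - \frac{1}{4} = \frac{F}{25} + \frac{1}{4} = \frac{1}{4} + \frac{F}{25}$)
$U{\left(d \right)} = d^{2}$
$\left(-3261 + \left(U{\left(3 \right)} - 31\right) 21\right) \left(p{\left(-44 \right)} + 398\right) = \left(-3261 + \left(3^{2} - 31\right) 21\right) \left(\left(\frac{1}{4} + \frac{1}{25} \left(-44\right)\right) + 398\right) = \left(-3261 + \left(9 - 31\right) 21\right) \left(\left(\frac{1}{4} - \frac{44}{25}\right) + 398\right) = \left(-3261 - 462\right) \left(- \frac{151}{100} + 398\right) = \left(-3261 - 462\right) \frac{39649}{100} = \left(-3723\right) \frac{39649}{100} = - \frac{147613227}{100}$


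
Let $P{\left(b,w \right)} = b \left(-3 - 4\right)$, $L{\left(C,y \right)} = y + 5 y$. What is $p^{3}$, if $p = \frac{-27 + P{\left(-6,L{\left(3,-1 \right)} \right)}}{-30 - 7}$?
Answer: $- \frac{3375}{50653} \approx -0.06663$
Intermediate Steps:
$L{\left(C,y \right)} = 6 y$
$P{\left(b,w \right)} = - 7 b$ ($P{\left(b,w \right)} = b \left(-7\right) = - 7 b$)
$p = - \frac{15}{37}$ ($p = \frac{-27 - -42}{-30 - 7} = \frac{-27 + 42}{-37} = 15 \left(- \frac{1}{37}\right) = - \frac{15}{37} \approx -0.40541$)
$p^{3} = \left(- \frac{15}{37}\right)^{3} = - \frac{3375}{50653}$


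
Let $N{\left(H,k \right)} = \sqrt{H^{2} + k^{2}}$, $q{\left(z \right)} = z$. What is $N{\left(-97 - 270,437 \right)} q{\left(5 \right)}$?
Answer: $5 \sqrt{325658} \approx 2853.3$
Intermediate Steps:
$N{\left(-97 - 270,437 \right)} q{\left(5 \right)} = \sqrt{\left(-97 - 270\right)^{2} + 437^{2}} \cdot 5 = \sqrt{\left(-97 - 270\right)^{2} + 190969} \cdot 5 = \sqrt{\left(-367\right)^{2} + 190969} \cdot 5 = \sqrt{134689 + 190969} \cdot 5 = \sqrt{325658} \cdot 5 = 5 \sqrt{325658}$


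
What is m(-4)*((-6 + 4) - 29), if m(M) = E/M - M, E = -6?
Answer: -341/2 ≈ -170.50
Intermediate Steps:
m(M) = -M - 6/M (m(M) = -6/M - M = -M - 6/M)
m(-4)*((-6 + 4) - 29) = (-1*(-4) - 6/(-4))*((-6 + 4) - 29) = (4 - 6*(-¼))*(-2 - 29) = (4 + 3/2)*(-31) = (11/2)*(-31) = -341/2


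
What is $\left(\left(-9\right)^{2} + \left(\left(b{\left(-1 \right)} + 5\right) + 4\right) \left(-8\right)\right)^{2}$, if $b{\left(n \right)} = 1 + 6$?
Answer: $2209$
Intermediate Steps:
$b{\left(n \right)} = 7$
$\left(\left(-9\right)^{2} + \left(\left(b{\left(-1 \right)} + 5\right) + 4\right) \left(-8\right)\right)^{2} = \left(\left(-9\right)^{2} + \left(\left(7 + 5\right) + 4\right) \left(-8\right)\right)^{2} = \left(81 + \left(12 + 4\right) \left(-8\right)\right)^{2} = \left(81 + 16 \left(-8\right)\right)^{2} = \left(81 - 128\right)^{2} = \left(-47\right)^{2} = 2209$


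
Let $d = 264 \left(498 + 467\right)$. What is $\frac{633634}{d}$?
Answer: $\frac{316817}{127380} \approx 2.4872$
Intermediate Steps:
$d = 254760$ ($d = 264 \cdot 965 = 254760$)
$\frac{633634}{d} = \frac{633634}{254760} = 633634 \cdot \frac{1}{254760} = \frac{316817}{127380}$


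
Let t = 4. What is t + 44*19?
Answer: 840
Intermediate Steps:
t + 44*19 = 4 + 44*19 = 4 + 836 = 840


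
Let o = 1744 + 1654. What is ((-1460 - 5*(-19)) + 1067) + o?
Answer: 3100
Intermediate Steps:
o = 3398
((-1460 - 5*(-19)) + 1067) + o = ((-1460 - 5*(-19)) + 1067) + 3398 = ((-1460 + 95) + 1067) + 3398 = (-1365 + 1067) + 3398 = -298 + 3398 = 3100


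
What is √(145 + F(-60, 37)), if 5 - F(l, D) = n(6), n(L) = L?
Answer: 12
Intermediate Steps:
F(l, D) = -1 (F(l, D) = 5 - 1*6 = 5 - 6 = -1)
√(145 + F(-60, 37)) = √(145 - 1) = √144 = 12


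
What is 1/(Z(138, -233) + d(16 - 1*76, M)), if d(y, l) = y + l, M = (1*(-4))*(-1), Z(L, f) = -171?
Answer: -1/227 ≈ -0.0044053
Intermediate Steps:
M = 4 (M = -4*(-1) = 4)
d(y, l) = l + y
1/(Z(138, -233) + d(16 - 1*76, M)) = 1/(-171 + (4 + (16 - 1*76))) = 1/(-171 + (4 + (16 - 76))) = 1/(-171 + (4 - 60)) = 1/(-171 - 56) = 1/(-227) = -1/227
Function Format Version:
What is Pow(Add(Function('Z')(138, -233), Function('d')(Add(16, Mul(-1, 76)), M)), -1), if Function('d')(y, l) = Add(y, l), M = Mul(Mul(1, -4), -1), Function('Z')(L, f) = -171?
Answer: Rational(-1, 227) ≈ -0.0044053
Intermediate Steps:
M = 4 (M = Mul(-4, -1) = 4)
Function('d')(y, l) = Add(l, y)
Pow(Add(Function('Z')(138, -233), Function('d')(Add(16, Mul(-1, 76)), M)), -1) = Pow(Add(-171, Add(4, Add(16, Mul(-1, 76)))), -1) = Pow(Add(-171, Add(4, Add(16, -76))), -1) = Pow(Add(-171, Add(4, -60)), -1) = Pow(Add(-171, -56), -1) = Pow(-227, -1) = Rational(-1, 227)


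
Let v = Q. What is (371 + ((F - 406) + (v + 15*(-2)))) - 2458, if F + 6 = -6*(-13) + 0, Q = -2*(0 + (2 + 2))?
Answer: -2459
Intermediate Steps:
Q = -8 (Q = -2*(0 + 4) = -2*4 = -8)
v = -8
F = 72 (F = -6 + (-6*(-13) + 0) = -6 + (78 + 0) = -6 + 78 = 72)
(371 + ((F - 406) + (v + 15*(-2)))) - 2458 = (371 + ((72 - 406) + (-8 + 15*(-2)))) - 2458 = (371 + (-334 + (-8 - 30))) - 2458 = (371 + (-334 - 38)) - 2458 = (371 - 372) - 2458 = -1 - 2458 = -2459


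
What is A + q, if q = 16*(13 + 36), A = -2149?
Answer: -1365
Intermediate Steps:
q = 784 (q = 16*49 = 784)
A + q = -2149 + 784 = -1365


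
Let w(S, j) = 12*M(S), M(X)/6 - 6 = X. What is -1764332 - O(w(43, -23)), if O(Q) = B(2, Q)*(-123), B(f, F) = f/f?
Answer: -1764209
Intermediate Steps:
M(X) = 36 + 6*X
B(f, F) = 1
w(S, j) = 432 + 72*S (w(S, j) = 12*(36 + 6*S) = 432 + 72*S)
O(Q) = -123 (O(Q) = 1*(-123) = -123)
-1764332 - O(w(43, -23)) = -1764332 - 1*(-123) = -1764332 + 123 = -1764209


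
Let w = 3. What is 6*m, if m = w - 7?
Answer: -24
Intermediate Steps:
m = -4 (m = 3 - 7 = -4)
6*m = 6*(-4) = -24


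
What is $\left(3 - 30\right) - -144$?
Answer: $117$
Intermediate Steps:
$\left(3 - 30\right) - -144 = \left(3 - 30\right) + 144 = -27 + 144 = 117$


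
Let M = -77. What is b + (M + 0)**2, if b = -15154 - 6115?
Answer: -15340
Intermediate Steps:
b = -21269
b + (M + 0)**2 = -21269 + (-77 + 0)**2 = -21269 + (-77)**2 = -21269 + 5929 = -15340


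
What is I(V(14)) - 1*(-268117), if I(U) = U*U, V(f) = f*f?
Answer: 306533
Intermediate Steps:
V(f) = f²
I(U) = U²
I(V(14)) - 1*(-268117) = (14²)² - 1*(-268117) = 196² + 268117 = 38416 + 268117 = 306533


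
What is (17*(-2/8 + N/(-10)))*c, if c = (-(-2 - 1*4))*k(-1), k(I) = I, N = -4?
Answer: -153/10 ≈ -15.300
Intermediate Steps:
c = -6 (c = -(-2 - 1*4)*(-1) = -(-2 - 4)*(-1) = -1*(-6)*(-1) = 6*(-1) = -6)
(17*(-2/8 + N/(-10)))*c = (17*(-2/8 - 4/(-10)))*(-6) = (17*(-2*⅛ - 4*(-⅒)))*(-6) = (17*(-¼ + ⅖))*(-6) = (17*(3/20))*(-6) = (51/20)*(-6) = -153/10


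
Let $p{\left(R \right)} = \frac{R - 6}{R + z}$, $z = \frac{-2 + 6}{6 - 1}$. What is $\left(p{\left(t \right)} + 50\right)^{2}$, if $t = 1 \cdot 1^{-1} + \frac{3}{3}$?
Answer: $\frac{115600}{49} \approx 2359.2$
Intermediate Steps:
$t = 2$ ($t = 1 \cdot 1 + 3 \cdot \frac{1}{3} = 1 + 1 = 2$)
$z = \frac{4}{5} \approx 0.8$
$p{\left(R \right)} = \frac{-6 + R}{\frac{4}{5} + R}$ ($p{\left(R \right)} = \frac{R - 6}{R + \frac{4}{5}} = \frac{-6 + R}{\frac{4}{5} + R}$)
$\left(p{\left(t \right)} + 50\right)^{2} = \left(\frac{5 \left(-6 + 2\right)}{4 + 5 \cdot 2} + 50\right)^{2} = \left(5 \frac{1}{4 + 10} \left(-4\right) + 50\right)^{2} = \left(5 \cdot \frac{1}{14} \left(-4\right) + 50\right)^{2} = \left(- \frac{10}{7} + 50\right)^{2} = \left(\frac{340}{7}\right)^{2} = \frac{115600}{49}$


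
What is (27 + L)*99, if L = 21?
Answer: 4752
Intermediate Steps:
(27 + L)*99 = (27 + 21)*99 = 48*99 = 4752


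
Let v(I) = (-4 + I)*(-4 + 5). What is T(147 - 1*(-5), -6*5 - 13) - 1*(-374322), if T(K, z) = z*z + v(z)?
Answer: 376124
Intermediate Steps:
v(I) = -4 + I (v(I) = (-4 + I)*1 = -4 + I)
T(K, z) = -4 + z + z**2 (T(K, z) = z*z + (-4 + z) = z**2 + (-4 + z) = -4 + z + z**2)
T(147 - 1*(-5), -6*5 - 13) - 1*(-374322) = (-4 + (-6*5 - 13) + (-6*5 - 13)**2) - 1*(-374322) = (-4 + (-30 - 13) + (-30 - 13)**2) + 374322 = (-4 - 43 + (-43)**2) + 374322 = (-4 - 43 + 1849) + 374322 = 1802 + 374322 = 376124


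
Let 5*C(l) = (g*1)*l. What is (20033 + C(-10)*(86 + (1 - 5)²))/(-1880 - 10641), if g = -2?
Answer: -20441/12521 ≈ -1.6325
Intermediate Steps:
C(l) = -2*l/5 (C(l) = ((-2*1)*l)/5 = (-2*l)/5 = -2*l/5)
(20033 + C(-10)*(86 + (1 - 5)²))/(-1880 - 10641) = (20033 + (-⅖*(-10))*(86 + (1 - 5)²))/(-1880 - 10641) = (20033 + 4*(86 + (-4)²))/(-12521) = (20033 + 4*(86 + 16))*(-1/12521) = (20033 + 4*102)*(-1/12521) = (20033 + 408)*(-1/12521) = 20441*(-1/12521) = -20441/12521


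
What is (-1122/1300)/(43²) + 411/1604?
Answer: 246530253/963883700 ≈ 0.25577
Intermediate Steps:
(-1122/1300)/(43²) + 411/1604 = -1122*1/1300/1849 + 411*(1/1604) = -561/650*1/1849 + 411/1604 = -561/1201850 + 411/1604 = 246530253/963883700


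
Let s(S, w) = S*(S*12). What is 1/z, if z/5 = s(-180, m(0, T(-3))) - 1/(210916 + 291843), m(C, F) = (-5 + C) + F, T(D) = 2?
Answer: 502759/977363495995 ≈ 5.1440e-7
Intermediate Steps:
m(C, F) = -5 + C + F
s(S, w) = 12*S² (s(S, w) = S*(12*S) = 12*S²)
z = 977363495995/502759 (z = 5*(12*(-180)² - 1/(210916 + 291843)) = 5*(12*32400 - 1/502759) = 5*(388800 - 1*1/502759) = 5*(388800 - 1/502759) = 5*(195472699199/502759) = 977363495995/502759 ≈ 1.9440e+6)
1/z = 1/(977363495995/502759) = 502759/977363495995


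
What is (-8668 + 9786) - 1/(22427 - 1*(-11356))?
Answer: 37769393/33783 ≈ 1118.0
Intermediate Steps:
(-8668 + 9786) - 1/(22427 - 1*(-11356)) = 1118 - 1/(22427 + 11356) = 1118 - 1/33783 = 37769393/33783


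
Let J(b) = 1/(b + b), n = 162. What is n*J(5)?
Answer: 81/5 ≈ 16.200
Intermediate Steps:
J(b) = 1/(2*b)
n*J(5) = 162*((1/2)/5) = 162*((1/2)*(1/5)) = 162*(1/10) = 81/5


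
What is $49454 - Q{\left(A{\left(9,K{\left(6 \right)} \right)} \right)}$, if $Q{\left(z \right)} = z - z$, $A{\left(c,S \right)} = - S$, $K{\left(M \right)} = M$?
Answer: $49454$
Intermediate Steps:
$Q{\left(z \right)} = 0$
$49454 - Q{\left(A{\left(9,K{\left(6 \right)} \right)} \right)} = 49454 - 0 = 49454 + 0 = 49454$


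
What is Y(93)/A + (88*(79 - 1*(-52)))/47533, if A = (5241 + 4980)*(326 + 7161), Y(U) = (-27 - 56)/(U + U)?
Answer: 164084713465177/676564787705526 ≈ 0.24253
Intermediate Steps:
Y(U) = -83/(2*U) (Y(U) = -83*1/(2*U) = -83/(2*U))
A = 76524627 (A = 10221*7487 = 76524627)
Y(93)/A + (88*(79 - 1*(-52)))/47533 = -83/2/93/76524627 + (88*(79 - 1*(-52)))/47533 = -83/2*1/93*(1/76524627) + (88*(79 + 52))*(1/47533) = -83/186*1/76524627 + (88*131)*(1/47533) = -83/14233580622 + 11528*(1/47533) = -83/14233580622 + 11528/47533 = 164084713465177/676564787705526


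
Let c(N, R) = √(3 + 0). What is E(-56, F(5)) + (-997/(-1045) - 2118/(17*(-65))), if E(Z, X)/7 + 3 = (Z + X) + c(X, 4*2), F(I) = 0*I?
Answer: -94717286/230945 + 7*√3 ≈ -398.00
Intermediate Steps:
F(I) = 0
c(N, R) = √3
E(Z, X) = -21 + 7*X + 7*Z + 7*√3 (E(Z, X) = -21 + 7*((Z + X) + √3) = -21 + 7*((X + Z) + √3) = -21 + 7*(X + Z + √3) = -21 + (7*X + 7*Z + 7*√3) = -21 + 7*X + 7*Z + 7*√3)
E(-56, F(5)) + (-997/(-1045) - 2118/(17*(-65))) = (-21 + 7*0 + 7*(-56) + 7*√3) + (-997/(-1045) - 2118/(17*(-65))) = (-21 + 0 - 392 + 7*√3) + (-997*(-1/1045) - 2118/(-1105)) = (-413 + 7*√3) + (997/1045 - 2118*(-1/1105)) = (-413 + 7*√3) + (997/1045 + 2118/1105) = (-413 + 7*√3) + 662999/230945 = -94717286/230945 + 7*√3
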